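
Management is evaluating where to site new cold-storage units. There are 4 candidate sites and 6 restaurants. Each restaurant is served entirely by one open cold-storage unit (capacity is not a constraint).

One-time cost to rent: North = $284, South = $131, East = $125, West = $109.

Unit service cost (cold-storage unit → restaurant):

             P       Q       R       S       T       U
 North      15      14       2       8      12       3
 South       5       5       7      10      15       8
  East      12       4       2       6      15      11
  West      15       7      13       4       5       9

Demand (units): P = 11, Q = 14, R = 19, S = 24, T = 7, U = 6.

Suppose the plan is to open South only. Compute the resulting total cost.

Total cost: 782

Each restaurant is assigned to its cheapest site among the open ones.
{South}: P→South 5·11=55, Q→South 5·14=70, R→South 7·19=133, S→South 10·24=240, T→South 15·7=105, U→South 8·6=48. Service 651; fixed 131; total 782.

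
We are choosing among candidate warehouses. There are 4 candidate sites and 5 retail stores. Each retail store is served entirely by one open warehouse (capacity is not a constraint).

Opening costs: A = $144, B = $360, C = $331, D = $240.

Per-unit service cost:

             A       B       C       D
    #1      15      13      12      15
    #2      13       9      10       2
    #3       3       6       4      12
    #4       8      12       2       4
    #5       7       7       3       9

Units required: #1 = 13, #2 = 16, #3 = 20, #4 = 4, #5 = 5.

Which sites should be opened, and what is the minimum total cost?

Open A only; minimum total cost 674.

For any fixed open set, each retail store goes to its cheapest open site; total = fixed + service.
{A}: #1→A 15·13=195, #2→A 13·16=208, #3→A 3·20=60, #4→A 8·4=32, #5→A 7·5=35. Service 530; fixed 144; total 674.
{A, D}: #1→A 15·13=195, #2→D 2·16=32, #3→A 3·20=60, #4→D 4·4=16, #5→A 7·5=35. Service 338; fixed 384; total 722.
{C}: #1→C 12·13=156, #2→C 10·16=160, #3→C 4·20=80, #4→C 2·4=8, #5→C 3·5=15. Service 419; fixed 331; total 750.
{A, B, C, D}: #1→C 12·13=156, #2→D 2·16=32, #3→A 3·20=60, #4→C 2·4=8, #5→C 3·5=15. Service 271; fixed 1075; total 1346.
No other subset beats 674.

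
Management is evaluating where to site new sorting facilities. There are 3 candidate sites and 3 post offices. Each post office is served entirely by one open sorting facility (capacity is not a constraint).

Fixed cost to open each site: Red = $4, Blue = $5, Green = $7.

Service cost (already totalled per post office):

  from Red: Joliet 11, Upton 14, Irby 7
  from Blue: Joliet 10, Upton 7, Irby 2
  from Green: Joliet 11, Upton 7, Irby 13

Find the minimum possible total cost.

Minimum total cost: 24

For any fixed open set, each post office goes to its cheapest open site; total = fixed + service.
{Blue}: Joliet→Blue 10, Upton→Blue 7, Irby→Blue 2. Service 19; fixed 5; total 24.
{Red, Blue}: Joliet→Blue 10, Upton→Blue 7, Irby→Blue 2. Service 19; fixed 9; total 28.
{Blue, Green}: service 19 + fixed 12 = 31
{Red, Blue, Green}: service 19 + fixed 16 = 35
No other subset beats 24.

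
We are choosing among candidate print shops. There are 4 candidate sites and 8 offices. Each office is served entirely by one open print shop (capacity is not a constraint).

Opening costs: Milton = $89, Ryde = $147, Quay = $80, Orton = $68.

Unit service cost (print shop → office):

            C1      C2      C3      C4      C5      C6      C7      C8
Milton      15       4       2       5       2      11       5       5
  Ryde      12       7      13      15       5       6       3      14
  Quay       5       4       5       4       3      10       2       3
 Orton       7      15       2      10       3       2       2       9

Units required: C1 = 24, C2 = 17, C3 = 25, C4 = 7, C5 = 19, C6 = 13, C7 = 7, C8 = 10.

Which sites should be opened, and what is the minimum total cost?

Open Quay and Orton; minimum total cost 541.

For any fixed open set, each office goes to its cheapest open site; total = fixed + service.
{Quay, Orton}: C1→Quay 5·24=120, C2→Quay 4·17=68, C3→Orton 2·25=50, C4→Quay 4·7=28, C5→Quay 3·19=57, C6→Orton 2·13=26, C7→Quay 2·7=14, C8→Quay 3·10=30. Service 393; fixed 148; total 541.
{Milton, Orton}: service 449 + fixed 157 = 606
{Milton, Quay, Orton}: C1→Quay 5·24=120, C2→Milton 4·17=68, C3→Milton 2·25=50, C4→Quay 4·7=28, C5→Milton 2·19=38, C6→Orton 2·13=26, C7→Quay 2·7=14, C8→Quay 3·10=30. Service 374; fixed 237; total 611.
{Milton, Ryde, Quay, Orton}: C1→Quay 5·24=120, C2→Milton 4·17=68, C3→Milton 2·25=50, C4→Quay 4·7=28, C5→Milton 2·19=38, C6→Orton 2·13=26, C7→Quay 2·7=14, C8→Quay 3·10=30. Service 374; fixed 384; total 758.
No other subset beats 541.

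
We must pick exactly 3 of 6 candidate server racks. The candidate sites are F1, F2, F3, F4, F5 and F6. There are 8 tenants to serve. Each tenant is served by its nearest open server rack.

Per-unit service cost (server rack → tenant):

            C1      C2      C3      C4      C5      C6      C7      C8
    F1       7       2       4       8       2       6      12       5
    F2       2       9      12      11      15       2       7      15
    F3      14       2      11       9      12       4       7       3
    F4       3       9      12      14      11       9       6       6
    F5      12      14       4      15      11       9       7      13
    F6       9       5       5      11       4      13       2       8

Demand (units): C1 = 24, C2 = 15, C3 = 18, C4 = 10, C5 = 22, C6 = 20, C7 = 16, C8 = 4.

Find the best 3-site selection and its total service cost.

Choose F1, F2 and F6; total service cost 366.

With exactly 3 open, each tenant uses its cheapest among the chosen.
{F1, F2, F6}: C1→F2 2·24=48, C2→F1 2·15=30, C3→F1 4·18=72, C4→F1 8·10=80, C5→F1 2·22=44, C6→F2 2·20=40, C7→F6 2·16=32, C8→F1 5·4=20. Service cost 366.
{F1, F2, F4}: service cost 430
{F2, F3, F6}: service cost 430
Among all 20 size-3 choices, {F1, F2, F6} is lowest.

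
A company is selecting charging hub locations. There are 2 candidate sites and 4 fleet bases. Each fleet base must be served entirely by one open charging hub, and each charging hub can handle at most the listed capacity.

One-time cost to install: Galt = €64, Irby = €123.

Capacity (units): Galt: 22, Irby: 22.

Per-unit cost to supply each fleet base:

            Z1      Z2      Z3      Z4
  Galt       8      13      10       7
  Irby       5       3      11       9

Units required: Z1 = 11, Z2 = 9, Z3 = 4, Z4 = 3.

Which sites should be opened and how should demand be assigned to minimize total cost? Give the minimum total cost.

Open {Galt, Irby}: Z1→Irby 5·11=55, Z2→Irby 3·9=27, Z3→Galt 10·4=40, Z4→Galt 7·3=21.
Loads: Galt carries 7/22, Irby carries 20/22. Service 143; fixed 187; total 330.
Next best feasible plan costs 363.

Minimum total cost: 330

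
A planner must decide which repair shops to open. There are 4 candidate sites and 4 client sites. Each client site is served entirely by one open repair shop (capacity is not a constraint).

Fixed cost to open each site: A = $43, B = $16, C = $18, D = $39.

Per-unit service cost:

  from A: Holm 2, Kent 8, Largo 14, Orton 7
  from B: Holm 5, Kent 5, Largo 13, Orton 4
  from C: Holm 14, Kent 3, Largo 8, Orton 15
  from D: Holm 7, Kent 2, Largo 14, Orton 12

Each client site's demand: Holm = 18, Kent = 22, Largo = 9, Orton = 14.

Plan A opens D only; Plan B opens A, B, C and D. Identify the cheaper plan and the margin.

Plan B is cheaper by 179.

Plan A: {D}: Holm→D 7·18=126, Kent→D 2·22=44, Largo→D 14·9=126, Orton→D 12·14=168. Service 464; fixed 39; total 503.
Plan B: {A, B, C, D}: Holm→A 2·18=36, Kent→D 2·22=44, Largo→C 8·9=72, Orton→B 4·14=56. Service 208; fixed 116; total 324.
Difference: |503 − 324| = 179.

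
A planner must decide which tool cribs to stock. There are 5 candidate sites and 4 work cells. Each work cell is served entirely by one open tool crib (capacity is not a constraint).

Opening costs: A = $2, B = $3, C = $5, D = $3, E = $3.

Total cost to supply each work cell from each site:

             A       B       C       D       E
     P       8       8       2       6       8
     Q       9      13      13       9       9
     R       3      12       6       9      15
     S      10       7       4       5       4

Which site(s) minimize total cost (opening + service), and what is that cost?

Open A and C; minimum total cost 25.

For any fixed open set, each work cell goes to its cheapest open site; total = fixed + service.
{A, C}: P→C 2, Q→A 9, R→A 3, S→C 4. Service 18; fixed 7; total 25.
{A, B, C}: service 18 + fixed 10 = 28
{A, C, D}: service 18 + fixed 10 = 28
{A, B, C, D, E}: P→C 2, Q→A 9, R→A 3, S→C 4. Service 18; fixed 16; total 34.
No other subset beats 25.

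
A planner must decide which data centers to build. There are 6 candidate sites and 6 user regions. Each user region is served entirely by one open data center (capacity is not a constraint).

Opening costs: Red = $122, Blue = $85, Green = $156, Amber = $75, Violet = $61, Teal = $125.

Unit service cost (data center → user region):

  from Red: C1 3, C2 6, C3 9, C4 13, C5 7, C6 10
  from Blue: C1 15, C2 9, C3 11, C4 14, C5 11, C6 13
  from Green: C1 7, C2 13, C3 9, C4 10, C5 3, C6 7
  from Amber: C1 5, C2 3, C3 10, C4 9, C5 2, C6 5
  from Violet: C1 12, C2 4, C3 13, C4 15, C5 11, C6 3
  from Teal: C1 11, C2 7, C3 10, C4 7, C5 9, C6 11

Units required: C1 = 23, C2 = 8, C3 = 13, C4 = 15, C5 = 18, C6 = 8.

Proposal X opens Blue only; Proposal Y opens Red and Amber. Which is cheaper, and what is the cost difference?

Proposal X: {Blue}: C1→Blue 15·23=345, C2→Blue 9·8=72, C3→Blue 11·13=143, C4→Blue 14·15=210, C5→Blue 11·18=198, C6→Blue 13·8=104. Service 1072; fixed 85; total 1157.
Proposal Y: {Red, Amber}: C1→Red 3·23=69, C2→Amber 3·8=24, C3→Red 9·13=117, C4→Amber 9·15=135, C5→Amber 2·18=36, C6→Amber 5·8=40. Service 421; fixed 197; total 618.
Difference: |1157 − 618| = 539.

Proposal Y is cheaper by 539.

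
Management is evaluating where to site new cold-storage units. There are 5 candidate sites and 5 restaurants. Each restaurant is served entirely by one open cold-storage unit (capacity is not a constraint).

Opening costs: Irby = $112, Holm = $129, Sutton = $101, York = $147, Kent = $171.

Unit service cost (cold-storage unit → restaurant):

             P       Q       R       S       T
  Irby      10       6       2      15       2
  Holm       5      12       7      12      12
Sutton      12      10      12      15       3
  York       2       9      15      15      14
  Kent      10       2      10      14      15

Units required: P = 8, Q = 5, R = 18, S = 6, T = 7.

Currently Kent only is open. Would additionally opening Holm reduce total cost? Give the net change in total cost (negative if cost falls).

No — net change +2 (cost rises by 2).

Current service cost with {Kent}: 459.
Adding Holm: each restaurant re-picks its cheapest; new service cost 332, saving 127.
Extra fixed cost: 129. Net change = 129 − 127 = 2.
(Totals: 630 → 632.)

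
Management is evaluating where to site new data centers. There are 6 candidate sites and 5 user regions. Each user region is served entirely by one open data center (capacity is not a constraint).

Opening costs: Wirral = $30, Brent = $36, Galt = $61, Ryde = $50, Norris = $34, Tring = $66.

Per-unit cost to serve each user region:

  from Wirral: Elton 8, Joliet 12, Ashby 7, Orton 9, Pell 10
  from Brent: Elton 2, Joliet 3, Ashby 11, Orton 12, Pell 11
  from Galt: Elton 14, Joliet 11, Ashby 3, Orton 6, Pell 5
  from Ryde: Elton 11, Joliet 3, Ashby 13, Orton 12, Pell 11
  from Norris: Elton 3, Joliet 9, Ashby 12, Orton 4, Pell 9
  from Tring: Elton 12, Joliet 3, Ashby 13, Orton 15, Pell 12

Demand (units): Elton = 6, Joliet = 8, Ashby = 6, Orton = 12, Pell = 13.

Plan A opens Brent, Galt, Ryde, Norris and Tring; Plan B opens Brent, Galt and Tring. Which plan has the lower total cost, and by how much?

Plan A: {Brent, Galt, Ryde, Norris, Tring}: Elton→Brent 2·6=12, Joliet→Brent 3·8=24, Ashby→Galt 3·6=18, Orton→Norris 4·12=48, Pell→Galt 5·13=65. Service 167; fixed 247; total 414.
Plan B: {Brent, Galt, Tring}: Elton→Brent 2·6=12, Joliet→Brent 3·8=24, Ashby→Galt 3·6=18, Orton→Galt 6·12=72, Pell→Galt 5·13=65. Service 191; fixed 163; total 354.
Difference: |414 − 354| = 60.

Plan B is cheaper by 60.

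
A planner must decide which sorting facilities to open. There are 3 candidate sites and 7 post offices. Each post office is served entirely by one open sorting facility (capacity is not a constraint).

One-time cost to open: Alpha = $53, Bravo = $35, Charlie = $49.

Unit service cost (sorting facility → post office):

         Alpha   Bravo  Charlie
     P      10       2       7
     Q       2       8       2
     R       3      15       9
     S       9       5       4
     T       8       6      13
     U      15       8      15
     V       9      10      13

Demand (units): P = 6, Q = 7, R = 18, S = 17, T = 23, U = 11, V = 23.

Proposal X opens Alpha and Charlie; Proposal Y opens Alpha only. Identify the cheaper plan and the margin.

Proposal X: {Alpha, Charlie}: P→Charlie 7·6=42, Q→Alpha 2·7=14, R→Alpha 3·18=54, S→Charlie 4·17=68, T→Alpha 8·23=184, U→Alpha 15·11=165, V→Alpha 9·23=207. Service 734; fixed 102; total 836.
Proposal Y: {Alpha}: P→Alpha 10·6=60, Q→Alpha 2·7=14, R→Alpha 3·18=54, S→Alpha 9·17=153, T→Alpha 8·23=184, U→Alpha 15·11=165, V→Alpha 9·23=207. Service 837; fixed 53; total 890.
Difference: |836 − 890| = 54.

Proposal X is cheaper by 54.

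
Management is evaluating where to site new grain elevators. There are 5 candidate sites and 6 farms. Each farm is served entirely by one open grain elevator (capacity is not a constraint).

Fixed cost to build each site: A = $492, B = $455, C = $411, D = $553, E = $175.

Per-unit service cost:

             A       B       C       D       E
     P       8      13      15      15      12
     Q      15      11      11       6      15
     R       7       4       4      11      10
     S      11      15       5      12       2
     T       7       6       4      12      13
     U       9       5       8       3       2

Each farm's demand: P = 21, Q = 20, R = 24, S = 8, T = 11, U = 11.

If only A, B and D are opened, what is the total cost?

Each farm is assigned to its cheapest site among the open ones.
{A, B, D}: P→A 8·21=168, Q→D 6·20=120, R→B 4·24=96, S→A 11·8=88, T→B 6·11=66, U→D 3·11=33. Service 571; fixed 1500; total 2071.

Total cost: 2071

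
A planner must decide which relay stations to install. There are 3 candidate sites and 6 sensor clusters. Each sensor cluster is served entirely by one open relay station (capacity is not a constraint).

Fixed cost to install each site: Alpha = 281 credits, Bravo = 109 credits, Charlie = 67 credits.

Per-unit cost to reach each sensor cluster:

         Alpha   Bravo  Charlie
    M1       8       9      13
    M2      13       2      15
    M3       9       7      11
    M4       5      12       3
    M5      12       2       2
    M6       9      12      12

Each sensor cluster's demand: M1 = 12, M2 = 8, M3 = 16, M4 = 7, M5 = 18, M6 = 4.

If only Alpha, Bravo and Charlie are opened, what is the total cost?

Total cost: 774

Each sensor cluster is assigned to its cheapest site among the open ones.
{Alpha, Bravo, Charlie}: M1→Alpha 8·12=96, M2→Bravo 2·8=16, M3→Bravo 7·16=112, M4→Charlie 3·7=21, M5→Bravo 2·18=36, M6→Alpha 9·4=36. Service 317; fixed 457; total 774.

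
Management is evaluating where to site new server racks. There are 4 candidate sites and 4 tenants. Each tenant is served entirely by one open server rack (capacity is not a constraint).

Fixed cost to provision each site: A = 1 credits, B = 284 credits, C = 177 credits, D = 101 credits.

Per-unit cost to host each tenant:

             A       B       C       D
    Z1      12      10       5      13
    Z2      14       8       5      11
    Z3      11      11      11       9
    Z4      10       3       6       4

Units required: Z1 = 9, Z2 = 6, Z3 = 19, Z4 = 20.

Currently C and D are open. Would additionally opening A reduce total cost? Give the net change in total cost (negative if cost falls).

Current service cost with {C, D}: 326.
Adding A: each tenant re-picks its cheapest; new service cost 326, saving 0.
Extra fixed cost: 1. Net change = 1 − 0 = 1.
(Totals: 604 → 605.)

No — net change +1 (cost rises by 1).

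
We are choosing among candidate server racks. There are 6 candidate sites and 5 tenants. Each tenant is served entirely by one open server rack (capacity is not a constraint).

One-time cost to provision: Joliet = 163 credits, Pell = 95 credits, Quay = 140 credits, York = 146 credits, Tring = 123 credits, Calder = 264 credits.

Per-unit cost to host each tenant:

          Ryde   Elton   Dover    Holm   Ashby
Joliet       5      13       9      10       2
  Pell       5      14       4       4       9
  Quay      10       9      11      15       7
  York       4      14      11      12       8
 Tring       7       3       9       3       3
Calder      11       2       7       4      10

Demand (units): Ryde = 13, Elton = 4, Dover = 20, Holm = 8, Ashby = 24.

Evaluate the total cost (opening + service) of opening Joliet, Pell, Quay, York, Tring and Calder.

Total cost: 1143

Each tenant is assigned to its cheapest site among the open ones.
{Joliet, Pell, Quay, York, Tring, Calder}: Ryde→York 4·13=52, Elton→Calder 2·4=8, Dover→Pell 4·20=80, Holm→Tring 3·8=24, Ashby→Joliet 2·24=48. Service 212; fixed 931; total 1143.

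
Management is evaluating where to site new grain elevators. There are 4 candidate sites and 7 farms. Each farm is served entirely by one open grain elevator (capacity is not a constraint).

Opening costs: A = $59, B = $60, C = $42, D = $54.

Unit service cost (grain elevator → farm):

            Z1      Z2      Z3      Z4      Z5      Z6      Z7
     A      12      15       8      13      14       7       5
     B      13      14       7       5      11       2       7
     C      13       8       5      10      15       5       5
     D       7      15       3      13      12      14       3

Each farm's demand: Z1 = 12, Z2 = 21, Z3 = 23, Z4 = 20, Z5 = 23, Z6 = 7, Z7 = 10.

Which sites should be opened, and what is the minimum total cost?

For any fixed open set, each farm goes to its cheapest open site; total = fixed + service.
{B, C, D}: Z1→D 7·12=84, Z2→C 8·21=168, Z3→D 3·23=69, Z4→B 5·20=100, Z5→B 11·23=253, Z6→B 2·7=14, Z7→D 3·10=30. Service 718; fixed 156; total 874.
{A, B, C, D}: Z1→D 7·12=84, Z2→C 8·21=168, Z3→D 3·23=69, Z4→B 5·20=100, Z5→B 11·23=253, Z6→B 2·7=14, Z7→D 3·10=30. Service 718; fixed 215; total 933.
{B, C}: service 856 + fixed 102 = 958
{C}: Z1→C 13·12=156, Z2→C 8·21=168, Z3→C 5·23=115, Z4→C 10·20=200, Z5→C 15·23=345, Z6→C 5·7=35, Z7→C 5·10=50. Service 1069; fixed 42; total 1111.
No other subset beats 874.

Open B, C and D; minimum total cost 874.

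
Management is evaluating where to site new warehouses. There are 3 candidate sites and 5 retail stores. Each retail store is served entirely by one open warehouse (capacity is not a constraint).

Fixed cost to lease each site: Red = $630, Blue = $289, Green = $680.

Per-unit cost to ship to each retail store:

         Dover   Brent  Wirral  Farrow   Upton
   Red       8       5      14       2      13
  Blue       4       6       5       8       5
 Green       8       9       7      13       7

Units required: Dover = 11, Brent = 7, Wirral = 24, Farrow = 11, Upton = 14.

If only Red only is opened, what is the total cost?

Total cost: 1293

Each retail store is assigned to its cheapest site among the open ones.
{Red}: Dover→Red 8·11=88, Brent→Red 5·7=35, Wirral→Red 14·24=336, Farrow→Red 2·11=22, Upton→Red 13·14=182. Service 663; fixed 630; total 1293.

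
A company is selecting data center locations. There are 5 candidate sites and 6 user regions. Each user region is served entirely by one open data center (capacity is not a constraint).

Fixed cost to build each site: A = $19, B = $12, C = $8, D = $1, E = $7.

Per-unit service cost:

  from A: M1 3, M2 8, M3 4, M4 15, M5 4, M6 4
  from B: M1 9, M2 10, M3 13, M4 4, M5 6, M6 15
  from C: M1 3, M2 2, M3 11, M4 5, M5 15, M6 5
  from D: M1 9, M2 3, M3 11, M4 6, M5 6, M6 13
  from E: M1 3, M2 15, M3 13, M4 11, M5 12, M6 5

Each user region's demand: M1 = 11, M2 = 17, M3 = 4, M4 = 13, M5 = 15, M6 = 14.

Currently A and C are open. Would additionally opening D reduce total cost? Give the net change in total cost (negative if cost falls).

Current service cost with {A, C}: 264.
Adding D: each user region re-picks its cheapest; new service cost 264, saving 0.
Extra fixed cost: 1. Net change = 1 − 0 = 1.
(Totals: 291 → 292.)

No — net change +1 (cost rises by 1).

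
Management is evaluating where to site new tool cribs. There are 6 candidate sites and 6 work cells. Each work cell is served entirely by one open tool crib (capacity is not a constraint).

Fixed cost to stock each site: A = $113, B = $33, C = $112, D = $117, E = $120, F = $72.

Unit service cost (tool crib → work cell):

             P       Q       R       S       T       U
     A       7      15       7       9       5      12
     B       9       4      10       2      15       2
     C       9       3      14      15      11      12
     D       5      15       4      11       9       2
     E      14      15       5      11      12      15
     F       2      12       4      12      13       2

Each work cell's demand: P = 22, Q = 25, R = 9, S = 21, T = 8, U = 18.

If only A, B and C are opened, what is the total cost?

Total cost: 668

Each work cell is assigned to its cheapest site among the open ones.
{A, B, C}: P→A 7·22=154, Q→C 3·25=75, R→A 7·9=63, S→B 2·21=42, T→A 5·8=40, U→B 2·18=36. Service 410; fixed 258; total 668.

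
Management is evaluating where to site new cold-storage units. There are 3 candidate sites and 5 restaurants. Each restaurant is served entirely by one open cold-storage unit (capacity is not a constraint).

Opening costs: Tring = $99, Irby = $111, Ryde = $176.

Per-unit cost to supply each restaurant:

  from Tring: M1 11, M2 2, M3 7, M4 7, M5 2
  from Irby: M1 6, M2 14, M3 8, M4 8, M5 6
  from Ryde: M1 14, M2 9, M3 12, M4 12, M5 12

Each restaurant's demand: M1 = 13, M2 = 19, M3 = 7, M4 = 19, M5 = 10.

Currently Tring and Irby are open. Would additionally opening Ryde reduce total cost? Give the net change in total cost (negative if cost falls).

Current service cost with {Tring, Irby}: 318.
Adding Ryde: each restaurant re-picks its cheapest; new service cost 318, saving 0.
Extra fixed cost: 176. Net change = 176 − 0 = 176.
(Totals: 528 → 704.)

No — net change +176 (cost rises by 176).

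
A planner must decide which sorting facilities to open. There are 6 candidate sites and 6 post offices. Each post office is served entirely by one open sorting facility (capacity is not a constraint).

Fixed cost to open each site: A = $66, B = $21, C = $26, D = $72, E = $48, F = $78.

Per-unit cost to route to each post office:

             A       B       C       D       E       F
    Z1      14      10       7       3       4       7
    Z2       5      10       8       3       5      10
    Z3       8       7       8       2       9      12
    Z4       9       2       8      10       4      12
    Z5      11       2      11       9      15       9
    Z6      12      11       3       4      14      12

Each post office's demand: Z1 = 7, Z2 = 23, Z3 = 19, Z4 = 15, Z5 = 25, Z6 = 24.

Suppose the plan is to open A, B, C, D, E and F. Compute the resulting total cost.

Each post office is assigned to its cheapest site among the open ones.
{A, B, C, D, E, F}: Z1→D 3·7=21, Z2→D 3·23=69, Z3→D 2·19=38, Z4→B 2·15=30, Z5→B 2·25=50, Z6→C 3·24=72. Service 280; fixed 311; total 591.

Total cost: 591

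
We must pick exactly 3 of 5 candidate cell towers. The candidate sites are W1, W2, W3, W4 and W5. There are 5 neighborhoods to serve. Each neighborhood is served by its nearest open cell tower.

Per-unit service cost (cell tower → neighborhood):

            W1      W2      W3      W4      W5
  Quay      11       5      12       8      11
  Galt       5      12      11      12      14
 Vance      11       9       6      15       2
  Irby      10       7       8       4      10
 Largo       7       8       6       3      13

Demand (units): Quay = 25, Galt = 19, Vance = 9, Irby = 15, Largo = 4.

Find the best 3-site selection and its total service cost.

Choose W1, W2 and W5; total service cost 371.

With exactly 3 open, each neighborhood uses its cheapest among the chosen.
{W1, W2, W5}: Quay→W2 5·25=125, Galt→W1 5·19=95, Vance→W5 2·9=18, Irby→W2 7·15=105, Largo→W1 7·4=28. Service cost 371.
{W1, W2, W4}: service cost 373
{W1, W4, W5}: service cost 385
Among all 10 size-3 choices, {W1, W2, W5} is lowest.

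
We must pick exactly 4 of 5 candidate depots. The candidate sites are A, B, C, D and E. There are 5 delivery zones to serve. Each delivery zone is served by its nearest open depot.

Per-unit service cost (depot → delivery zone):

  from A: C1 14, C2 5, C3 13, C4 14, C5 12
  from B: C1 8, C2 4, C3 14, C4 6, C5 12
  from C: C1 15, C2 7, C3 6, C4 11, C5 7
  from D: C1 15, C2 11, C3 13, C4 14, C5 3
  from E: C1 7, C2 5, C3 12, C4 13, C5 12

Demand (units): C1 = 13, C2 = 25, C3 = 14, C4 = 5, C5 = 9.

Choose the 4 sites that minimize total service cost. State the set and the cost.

Choose B, C, D and E; total service cost 332.

With exactly 4 open, each delivery zone uses its cheapest among the chosen.
{B, C, D, E}: C1→E 7·13=91, C2→B 4·25=100, C3→C 6·14=84, C4→B 6·5=30, C5→D 3·9=27. Service cost 332.
{A, B, C, D}: service cost 345
{A, B, C, E}: service cost 368
Among all 5 size-4 choices, {B, C, D, E} is lowest.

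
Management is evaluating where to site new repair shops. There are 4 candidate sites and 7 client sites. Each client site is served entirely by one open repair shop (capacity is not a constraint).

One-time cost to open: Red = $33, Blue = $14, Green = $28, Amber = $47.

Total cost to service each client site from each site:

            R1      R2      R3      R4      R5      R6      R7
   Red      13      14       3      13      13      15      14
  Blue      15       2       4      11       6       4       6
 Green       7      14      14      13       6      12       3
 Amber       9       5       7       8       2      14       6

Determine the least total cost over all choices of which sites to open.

Minimum total cost: 62

For any fixed open set, each client site goes to its cheapest open site; total = fixed + service.
{Blue}: R1→Blue 15, R2→Blue 2, R3→Blue 4, R4→Blue 11, R5→Blue 6, R6→Blue 4, R7→Blue 6. Service 48; fixed 14; total 62.
{Blue, Green}: R1→Green 7, R2→Blue 2, R3→Blue 4, R4→Blue 11, R5→Blue 6, R6→Blue 4, R7→Green 3. Service 37; fixed 42; total 79.
{Red, Blue}: service 45 + fixed 47 = 92
{Red, Blue, Green, Amber}: R1→Green 7, R2→Blue 2, R3→Red 3, R4→Amber 8, R5→Amber 2, R6→Blue 4, R7→Green 3. Service 29; fixed 122; total 151.
No other subset beats 62.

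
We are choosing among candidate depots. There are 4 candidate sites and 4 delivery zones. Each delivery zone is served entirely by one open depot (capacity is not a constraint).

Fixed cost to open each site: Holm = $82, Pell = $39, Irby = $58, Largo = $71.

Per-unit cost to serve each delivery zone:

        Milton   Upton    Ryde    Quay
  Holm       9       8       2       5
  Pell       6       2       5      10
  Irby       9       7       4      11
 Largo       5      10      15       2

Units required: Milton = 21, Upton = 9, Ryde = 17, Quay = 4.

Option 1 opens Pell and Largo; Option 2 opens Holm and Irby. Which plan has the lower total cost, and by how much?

Option 1 is cheaper by 120.

Option 1: {Pell, Largo}: Milton→Largo 5·21=105, Upton→Pell 2·9=18, Ryde→Pell 5·17=85, Quay→Largo 2·4=8. Service 216; fixed 110; total 326.
Option 2: {Holm, Irby}: Milton→Holm 9·21=189, Upton→Irby 7·9=63, Ryde→Holm 2·17=34, Quay→Holm 5·4=20. Service 306; fixed 140; total 446.
Difference: |326 − 446| = 120.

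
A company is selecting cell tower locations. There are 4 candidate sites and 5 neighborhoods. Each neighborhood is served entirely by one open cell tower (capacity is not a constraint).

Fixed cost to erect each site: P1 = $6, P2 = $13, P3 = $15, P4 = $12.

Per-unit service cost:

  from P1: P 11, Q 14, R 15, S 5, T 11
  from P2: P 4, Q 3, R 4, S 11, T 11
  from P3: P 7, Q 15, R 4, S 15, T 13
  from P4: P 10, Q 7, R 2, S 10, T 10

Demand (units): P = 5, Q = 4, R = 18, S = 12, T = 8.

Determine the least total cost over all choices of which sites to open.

Minimum total cost: 239

For any fixed open set, each neighborhood goes to its cheapest open site; total = fixed + service.
{P1, P2, P4}: P→P2 4·5=20, Q→P2 3·4=12, R→P4 2·18=36, S→P1 5·12=60, T→P4 10·8=80. Service 208; fixed 31; total 239.
{P1, P2, P3, P4}: P→P2 4·5=20, Q→P2 3·4=12, R→P4 2·18=36, S→P1 5·12=60, T→P4 10·8=80. Service 208; fixed 46; total 254.
{P1, P2}: service 252 + fixed 19 = 271
{P1}: service 529 + fixed 6 = 535
(All 15 nonempty subsets were checked; P1, P2 and P4 is lowest.)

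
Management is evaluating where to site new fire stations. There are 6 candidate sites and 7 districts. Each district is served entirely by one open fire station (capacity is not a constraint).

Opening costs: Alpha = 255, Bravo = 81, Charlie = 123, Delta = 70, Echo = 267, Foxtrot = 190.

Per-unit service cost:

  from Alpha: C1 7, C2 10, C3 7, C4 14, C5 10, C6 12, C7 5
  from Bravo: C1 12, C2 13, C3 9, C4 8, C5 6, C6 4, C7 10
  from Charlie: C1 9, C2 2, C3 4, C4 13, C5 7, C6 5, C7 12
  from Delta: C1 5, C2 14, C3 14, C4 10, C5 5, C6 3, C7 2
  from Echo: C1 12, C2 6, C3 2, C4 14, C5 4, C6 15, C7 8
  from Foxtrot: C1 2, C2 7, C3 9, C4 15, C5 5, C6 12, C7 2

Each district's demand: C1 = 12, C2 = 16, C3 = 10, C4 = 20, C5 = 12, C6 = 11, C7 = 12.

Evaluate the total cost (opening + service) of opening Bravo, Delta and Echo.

Total cost: 859

Each district is assigned to its cheapest site among the open ones.
{Bravo, Delta, Echo}: C1→Delta 5·12=60, C2→Echo 6·16=96, C3→Echo 2·10=20, C4→Bravo 8·20=160, C5→Echo 4·12=48, C6→Delta 3·11=33, C7→Delta 2·12=24. Service 441; fixed 418; total 859.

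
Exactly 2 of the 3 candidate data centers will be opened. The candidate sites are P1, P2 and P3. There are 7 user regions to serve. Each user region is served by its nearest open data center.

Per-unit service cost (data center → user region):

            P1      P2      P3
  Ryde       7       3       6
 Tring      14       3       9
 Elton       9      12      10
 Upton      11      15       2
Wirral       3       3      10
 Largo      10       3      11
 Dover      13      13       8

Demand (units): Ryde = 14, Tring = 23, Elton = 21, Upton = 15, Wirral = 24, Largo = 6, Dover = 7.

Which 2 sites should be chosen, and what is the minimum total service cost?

With exactly 2 open, each user region uses its cheapest among the chosen.
{P2, P3}: Ryde→P2 3·14=42, Tring→P2 3·23=69, Elton→P3 10·21=210, Upton→P3 2·15=30, Wirral→P2 3·24=72, Largo→P2 3·6=18, Dover→P3 8·7=56. Service cost 497.
{P1, P2}: service cost 646
{P1, P3}: service cost 698
Among all 3 size-2 choices, {P2, P3} is lowest.

Choose P2 and P3; total service cost 497.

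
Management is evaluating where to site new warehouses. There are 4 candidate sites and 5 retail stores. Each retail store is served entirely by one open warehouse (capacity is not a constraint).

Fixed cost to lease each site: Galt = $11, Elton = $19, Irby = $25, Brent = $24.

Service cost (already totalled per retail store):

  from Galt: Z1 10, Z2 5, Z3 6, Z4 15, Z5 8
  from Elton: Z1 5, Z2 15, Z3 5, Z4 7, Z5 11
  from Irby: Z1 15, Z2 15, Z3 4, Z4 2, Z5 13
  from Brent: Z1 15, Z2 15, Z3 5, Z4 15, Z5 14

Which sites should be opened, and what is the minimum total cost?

For any fixed open set, each retail store goes to its cheapest open site; total = fixed + service.
{Galt}: Z1→Galt 10, Z2→Galt 5, Z3→Galt 6, Z4→Galt 15, Z5→Galt 8. Service 44; fixed 11; total 55.
{Galt, Elton}: service 30 + fixed 30 = 60
{Elton}: service 43 + fixed 19 = 62
{Galt, Elton, Irby, Brent}: Z1→Elton 5, Z2→Galt 5, Z3→Irby 4, Z4→Irby 2, Z5→Galt 8. Service 24; fixed 79; total 103.
No other subset beats 55.

Open Galt only; minimum total cost 55.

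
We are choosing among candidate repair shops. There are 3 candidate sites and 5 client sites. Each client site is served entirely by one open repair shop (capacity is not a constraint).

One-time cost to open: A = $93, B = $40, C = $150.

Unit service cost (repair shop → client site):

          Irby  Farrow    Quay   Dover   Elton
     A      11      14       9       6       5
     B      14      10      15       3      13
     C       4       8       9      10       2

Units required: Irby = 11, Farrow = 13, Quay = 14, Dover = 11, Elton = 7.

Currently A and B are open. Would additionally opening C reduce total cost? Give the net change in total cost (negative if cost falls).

No — net change +26 (cost rises by 26).

Current service cost with {A, B}: 445.
Adding C: each client site re-picks its cheapest; new service cost 321, saving 124.
Extra fixed cost: 150. Net change = 150 − 124 = 26.
(Totals: 578 → 604.)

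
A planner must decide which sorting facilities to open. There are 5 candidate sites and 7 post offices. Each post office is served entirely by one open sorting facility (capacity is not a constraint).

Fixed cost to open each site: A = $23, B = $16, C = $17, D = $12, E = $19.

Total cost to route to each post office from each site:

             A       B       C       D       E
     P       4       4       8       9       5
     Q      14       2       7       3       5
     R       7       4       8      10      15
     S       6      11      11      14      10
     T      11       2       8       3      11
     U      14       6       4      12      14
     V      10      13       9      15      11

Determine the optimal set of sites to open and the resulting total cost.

For any fixed open set, each post office goes to its cheapest open site; total = fixed + service.
{B}: P→B 4, Q→B 2, R→B 4, S→B 11, T→B 2, U→B 6, V→B 13. Service 42; fixed 16; total 58.
{B, C}: service 36 + fixed 33 = 69
{B, D}: service 42 + fixed 28 = 70
{A, B, C, D, E}: P→A 4, Q→B 2, R→B 4, S→A 6, T→B 2, U→C 4, V→C 9. Service 31; fixed 87; total 118.
No other subset beats 58.

Open B only; minimum total cost 58.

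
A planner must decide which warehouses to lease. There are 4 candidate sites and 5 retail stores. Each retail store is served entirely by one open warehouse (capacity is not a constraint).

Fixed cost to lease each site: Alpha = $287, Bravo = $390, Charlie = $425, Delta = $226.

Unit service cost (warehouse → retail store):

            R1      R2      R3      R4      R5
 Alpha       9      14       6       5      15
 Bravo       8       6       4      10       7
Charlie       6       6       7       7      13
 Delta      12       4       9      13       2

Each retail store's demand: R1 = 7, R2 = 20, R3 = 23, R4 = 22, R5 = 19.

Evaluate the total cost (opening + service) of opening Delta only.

Total cost: 921

Each retail store is assigned to its cheapest site among the open ones.
{Delta}: R1→Delta 12·7=84, R2→Delta 4·20=80, R3→Delta 9·23=207, R4→Delta 13·22=286, R5→Delta 2·19=38. Service 695; fixed 226; total 921.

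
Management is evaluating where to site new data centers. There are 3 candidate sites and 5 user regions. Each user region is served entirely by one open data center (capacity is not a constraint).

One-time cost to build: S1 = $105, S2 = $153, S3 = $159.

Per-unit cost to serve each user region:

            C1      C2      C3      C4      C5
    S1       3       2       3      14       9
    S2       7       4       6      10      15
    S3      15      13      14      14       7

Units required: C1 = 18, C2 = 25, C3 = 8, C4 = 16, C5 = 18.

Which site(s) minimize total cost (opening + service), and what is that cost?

Open S1 only; minimum total cost 619.

For any fixed open set, each user region goes to its cheapest open site; total = fixed + service.
{S1}: C1→S1 3·18=54, C2→S1 2·25=50, C3→S1 3·8=24, C4→S1 14·16=224, C5→S1 9·18=162. Service 514; fixed 105; total 619.
{S1, S2}: service 450 + fixed 258 = 708
{S1, S3}: service 478 + fixed 264 = 742
{S1, S2, S3}: C1→S1 3·18=54, C2→S1 2·25=50, C3→S1 3·8=24, C4→S2 10·16=160, C5→S3 7·18=126. Service 414; fixed 417; total 831.
No other subset beats 619.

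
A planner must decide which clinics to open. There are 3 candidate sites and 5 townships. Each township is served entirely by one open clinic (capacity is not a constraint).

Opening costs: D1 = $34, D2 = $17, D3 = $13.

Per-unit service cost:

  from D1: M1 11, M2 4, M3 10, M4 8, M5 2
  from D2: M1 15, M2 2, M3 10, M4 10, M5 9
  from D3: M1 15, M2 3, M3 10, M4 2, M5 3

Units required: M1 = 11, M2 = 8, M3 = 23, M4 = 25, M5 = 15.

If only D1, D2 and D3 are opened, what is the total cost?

Total cost: 511

Each township is assigned to its cheapest site among the open ones.
{D1, D2, D3}: M1→D1 11·11=121, M2→D2 2·8=16, M3→D1 10·23=230, M4→D3 2·25=50, M5→D1 2·15=30. Service 447; fixed 64; total 511.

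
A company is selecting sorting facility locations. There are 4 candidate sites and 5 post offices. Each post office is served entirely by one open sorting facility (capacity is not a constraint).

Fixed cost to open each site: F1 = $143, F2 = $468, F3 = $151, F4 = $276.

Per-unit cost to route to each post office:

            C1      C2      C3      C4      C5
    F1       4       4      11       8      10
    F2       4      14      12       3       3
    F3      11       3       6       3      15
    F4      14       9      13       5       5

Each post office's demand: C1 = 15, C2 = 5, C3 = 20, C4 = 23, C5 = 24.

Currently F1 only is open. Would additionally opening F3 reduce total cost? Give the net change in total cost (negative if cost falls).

Yes — net change −69 (cost falls by 69).

Current service cost with {F1}: 724.
Adding F3: each post office re-picks its cheapest; new service cost 504, saving 220.
Extra fixed cost: 151. Net change = 151 − 220 = -69.
(Totals: 867 → 798.)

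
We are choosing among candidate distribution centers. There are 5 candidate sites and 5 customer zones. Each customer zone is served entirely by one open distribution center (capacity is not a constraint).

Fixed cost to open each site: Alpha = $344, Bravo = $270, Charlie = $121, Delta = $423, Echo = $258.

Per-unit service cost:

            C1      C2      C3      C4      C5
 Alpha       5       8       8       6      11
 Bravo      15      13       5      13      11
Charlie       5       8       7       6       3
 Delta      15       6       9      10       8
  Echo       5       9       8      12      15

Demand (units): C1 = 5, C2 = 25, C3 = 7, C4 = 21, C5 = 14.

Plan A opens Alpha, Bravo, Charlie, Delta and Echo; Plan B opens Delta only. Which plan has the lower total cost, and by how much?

Plan A: {Alpha, Bravo, Charlie, Delta, Echo}: C1→Alpha 5·5=25, C2→Delta 6·25=150, C3→Bravo 5·7=35, C4→Alpha 6·21=126, C5→Charlie 3·14=42. Service 378; fixed 1416; total 1794.
Plan B: {Delta}: C1→Delta 15·5=75, C2→Delta 6·25=150, C3→Delta 9·7=63, C4→Delta 10·21=210, C5→Delta 8·14=112. Service 610; fixed 423; total 1033.
Difference: |1794 − 1033| = 761.

Plan B is cheaper by 761.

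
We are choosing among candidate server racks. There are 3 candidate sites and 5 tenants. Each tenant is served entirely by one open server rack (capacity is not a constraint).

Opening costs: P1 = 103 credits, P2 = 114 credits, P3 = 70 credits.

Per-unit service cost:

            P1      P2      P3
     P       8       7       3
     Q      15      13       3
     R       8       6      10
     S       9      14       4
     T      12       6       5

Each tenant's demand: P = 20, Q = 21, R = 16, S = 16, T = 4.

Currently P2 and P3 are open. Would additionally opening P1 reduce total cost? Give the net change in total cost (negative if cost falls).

No — net change +103 (cost rises by 103).

Current service cost with {P2, P3}: 303.
Adding P1: each tenant re-picks its cheapest; new service cost 303, saving 0.
Extra fixed cost: 103. Net change = 103 − 0 = 103.
(Totals: 487 → 590.)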